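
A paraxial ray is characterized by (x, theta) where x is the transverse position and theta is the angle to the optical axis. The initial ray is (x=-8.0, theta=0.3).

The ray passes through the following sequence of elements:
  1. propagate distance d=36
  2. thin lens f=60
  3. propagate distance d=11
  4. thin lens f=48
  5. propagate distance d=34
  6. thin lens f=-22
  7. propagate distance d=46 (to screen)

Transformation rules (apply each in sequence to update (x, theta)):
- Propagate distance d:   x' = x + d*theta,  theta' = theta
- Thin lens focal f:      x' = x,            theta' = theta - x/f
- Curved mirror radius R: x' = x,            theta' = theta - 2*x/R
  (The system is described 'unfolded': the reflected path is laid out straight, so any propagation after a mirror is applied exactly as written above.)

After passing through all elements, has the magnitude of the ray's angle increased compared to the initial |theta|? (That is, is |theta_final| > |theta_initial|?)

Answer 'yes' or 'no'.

Initial: x=-8.0000 theta=0.3000
After 1 (propagate distance d=36): x=2.8000 theta=0.3000
After 2 (thin lens f=60): x=2.8000 theta=19/75 (≈0.2533)
After 3 (propagate distance d=11): x=419/75 (≈5.5867) theta=19/75 (≈0.2533)
After 4 (thin lens f=48): x=419/75 (≈5.5867) theta=493/3600 (≈0.1369)
After 5 (propagate distance d=34): x=18437/1800 (≈10.2428) theta=493/3600 (≈0.1369)
After 6 (thin lens f=-22): x=18437/1800 (≈10.2428) theta=1193/1980 (≈0.6025)
After 7 (propagate distance d=46 (to screen)): x=250529/6600 (≈37.9589) theta=1193/1980 (≈0.6025)
|theta_initial|=0.3000 |theta_final|=1193/1980 (≈0.6025) -> increased

Answer: yes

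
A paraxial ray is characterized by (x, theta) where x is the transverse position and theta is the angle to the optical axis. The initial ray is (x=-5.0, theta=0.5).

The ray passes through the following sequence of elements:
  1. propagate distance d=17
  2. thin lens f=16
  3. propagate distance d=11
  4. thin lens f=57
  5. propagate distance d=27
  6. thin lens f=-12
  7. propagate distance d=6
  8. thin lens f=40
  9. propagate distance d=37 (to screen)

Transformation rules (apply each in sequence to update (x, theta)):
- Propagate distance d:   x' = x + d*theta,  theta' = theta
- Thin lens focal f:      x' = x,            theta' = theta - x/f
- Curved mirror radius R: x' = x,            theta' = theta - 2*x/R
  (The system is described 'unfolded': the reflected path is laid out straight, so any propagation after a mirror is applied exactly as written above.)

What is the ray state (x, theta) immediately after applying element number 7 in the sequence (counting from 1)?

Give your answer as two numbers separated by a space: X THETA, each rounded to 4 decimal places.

Answer: 17.5896 1.0876

Derivation:
Initial: x=-5.0000 theta=0.5000
After 1 (propagate distance d=17): x=3.5000 theta=0.5000
After 2 (thin lens f=16): x=3.5000 theta=9/32 (≈0.2813)
After 3 (propagate distance d=11): x=211/32 (≈6.5938) theta=9/32 (≈0.2813)
After 4 (thin lens f=57): x=211/32 (≈6.5938) theta=151/912 (≈0.1656)
After 5 (propagate distance d=27): x=6727/608 (≈11.0641) theta=151/912 (≈0.1656)
After 6 (thin lens f=-12): x=6727/608 (≈11.0641) theta=2645/2432 (≈1.0876)
After 7 (propagate distance d=6): x=21389/1216 (≈17.5896) theta=2645/2432 (≈1.0876)
Rounded to 4 decimal places: x = 17.5896, theta = 1.0876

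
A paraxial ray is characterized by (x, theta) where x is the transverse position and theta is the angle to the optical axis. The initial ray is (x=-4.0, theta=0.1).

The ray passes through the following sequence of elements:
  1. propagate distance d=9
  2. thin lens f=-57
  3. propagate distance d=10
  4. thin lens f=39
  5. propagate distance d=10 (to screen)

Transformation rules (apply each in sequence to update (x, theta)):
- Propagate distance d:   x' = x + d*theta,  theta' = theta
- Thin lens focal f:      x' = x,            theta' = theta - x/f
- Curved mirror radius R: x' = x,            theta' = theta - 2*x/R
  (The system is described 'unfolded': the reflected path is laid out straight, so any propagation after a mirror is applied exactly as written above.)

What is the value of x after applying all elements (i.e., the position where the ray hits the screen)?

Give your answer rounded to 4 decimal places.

Initial: x=-4.0000 theta=0.1000
After 1 (propagate distance d=9): x=-3.1000 theta=0.1000
After 2 (thin lens f=-57): x=-3.1000 theta=13/285 (≈0.0456)
After 3 (propagate distance d=10): x=-1507/570 (≈-2.6439) theta=13/285 (≈0.0456)
After 4 (thin lens f=39): x=-1507/570 (≈-2.6439) theta=2521/22230 (≈0.1134)
After 5 (propagate distance d=10 (to screen)): x=-33563/22230 (≈-1.5098) theta=2521/22230 (≈0.1134)
Rounded to 4 decimal places: x = -1.5098

Answer: -1.5098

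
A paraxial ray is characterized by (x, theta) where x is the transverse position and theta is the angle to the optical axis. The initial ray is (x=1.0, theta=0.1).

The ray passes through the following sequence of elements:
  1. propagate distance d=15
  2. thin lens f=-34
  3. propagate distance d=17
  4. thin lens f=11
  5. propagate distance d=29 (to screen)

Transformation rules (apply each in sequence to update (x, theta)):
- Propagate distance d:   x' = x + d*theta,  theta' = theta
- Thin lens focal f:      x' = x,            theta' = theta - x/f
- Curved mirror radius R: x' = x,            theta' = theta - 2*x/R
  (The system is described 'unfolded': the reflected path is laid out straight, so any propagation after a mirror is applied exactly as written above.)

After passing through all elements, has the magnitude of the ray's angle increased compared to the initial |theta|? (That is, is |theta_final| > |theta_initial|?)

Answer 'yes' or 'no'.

Answer: yes

Derivation:
Initial: x=1.0000 theta=0.1000
After 1 (propagate distance d=15): x=2.5000 theta=0.1000
After 2 (thin lens f=-34): x=2.5000 theta=59/340 (≈0.1735)
After 3 (propagate distance d=17): x=5.4500 theta=59/340 (≈0.1735)
After 4 (thin lens f=11): x=5.4500 theta=-301/935 (≈-0.3219)
After 5 (propagate distance d=29 (to screen)): x=-14533/3740 (≈-3.8858) theta=-301/935 (≈-0.3219)
|theta_initial|=0.1000 |theta_final|=301/935 (≈0.3219) -> increased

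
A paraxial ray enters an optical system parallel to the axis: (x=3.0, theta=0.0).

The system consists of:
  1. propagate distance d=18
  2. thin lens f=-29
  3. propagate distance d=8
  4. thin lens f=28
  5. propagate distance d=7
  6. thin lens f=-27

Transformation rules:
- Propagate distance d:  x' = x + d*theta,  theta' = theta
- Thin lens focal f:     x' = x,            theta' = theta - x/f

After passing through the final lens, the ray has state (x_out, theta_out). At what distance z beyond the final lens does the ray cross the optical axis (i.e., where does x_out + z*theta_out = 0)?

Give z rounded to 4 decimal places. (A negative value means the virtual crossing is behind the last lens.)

Answer: -35.9877

Derivation:
Initial: x=3.0000 theta=0.0000
After 1 (propagate distance d=18): x=3.0000 theta=0.0000
After 2 (thin lens f=-29): x=3.0000 theta=3/29 (≈0.1034)
After 3 (propagate distance d=8): x=111/29 (≈3.8276) theta=3/29 (≈0.1034)
After 4 (thin lens f=28): x=111/29 (≈3.8276) theta=-27/812 (≈-0.0333)
After 5 (propagate distance d=7): x=417/116 (≈3.5948) theta=-27/812 (≈-0.0333)
After 6 (thin lens f=-27): x=417/116 (≈3.5948) theta=365/3654 (≈0.0999)
z_focus = -x_out/theta_out = -(417/116)/(365/3654) = -26271/730 ≈ -35.9877
Rounded to 4 decimal places: z = -35.9877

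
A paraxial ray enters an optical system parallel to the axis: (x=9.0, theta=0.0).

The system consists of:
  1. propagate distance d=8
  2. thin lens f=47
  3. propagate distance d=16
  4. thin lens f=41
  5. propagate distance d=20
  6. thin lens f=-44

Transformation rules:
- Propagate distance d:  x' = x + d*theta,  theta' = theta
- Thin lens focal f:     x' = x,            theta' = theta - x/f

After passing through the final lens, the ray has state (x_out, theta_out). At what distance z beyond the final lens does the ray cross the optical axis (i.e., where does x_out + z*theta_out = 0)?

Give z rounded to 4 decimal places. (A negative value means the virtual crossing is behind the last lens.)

Initial: x=9.0000 theta=0.0000
After 1 (propagate distance d=8): x=9.0000 theta=0.0000
After 2 (thin lens f=47): x=9.0000 theta=-9/47 (≈-0.1915)
After 3 (propagate distance d=16): x=279/47 (≈5.9362) theta=-9/47 (≈-0.1915)
After 4 (thin lens f=41): x=279/47 (≈5.9362) theta=-648/1927 (≈-0.3363)
After 5 (propagate distance d=20): x=-1521/1927 (≈-0.7893) theta=-648/1927 (≈-0.3363)
After 6 (thin lens f=-44): x=-1521/1927 (≈-0.7893) theta=-639/1804 (≈-0.3542)
z_focus = -x_out/theta_out = -(-1521/1927)/(-639/1804) = -7436/3337 ≈ -2.2283
Rounded to 4 decimal places: z = -2.2283

Answer: -2.2283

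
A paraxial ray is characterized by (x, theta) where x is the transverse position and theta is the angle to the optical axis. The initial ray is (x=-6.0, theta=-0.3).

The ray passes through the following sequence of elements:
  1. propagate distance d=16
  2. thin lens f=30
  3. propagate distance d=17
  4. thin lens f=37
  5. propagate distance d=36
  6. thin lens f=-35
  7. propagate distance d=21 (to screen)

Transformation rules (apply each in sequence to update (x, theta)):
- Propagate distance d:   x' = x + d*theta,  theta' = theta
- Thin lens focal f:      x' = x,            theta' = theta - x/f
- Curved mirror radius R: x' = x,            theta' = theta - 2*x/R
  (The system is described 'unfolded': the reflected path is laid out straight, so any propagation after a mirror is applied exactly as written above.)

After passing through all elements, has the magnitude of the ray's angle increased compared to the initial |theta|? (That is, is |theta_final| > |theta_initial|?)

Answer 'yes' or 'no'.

Answer: yes

Derivation:
Initial: x=-6.0000 theta=-0.3000
After 1 (propagate distance d=16): x=-10.8000 theta=-0.3000
After 2 (thin lens f=30): x=-10.8000 theta=0.0600
After 3 (propagate distance d=17): x=-9.7800 theta=0.0600
After 4 (thin lens f=37): x=-9.7800 theta=12/37 (≈0.3243)
After 5 (propagate distance d=36): x=3507/1850 (≈1.8957) theta=12/37 (≈0.3243)
After 6 (thin lens f=-35): x=3507/1850 (≈1.8957) theta=3501/9250 (≈0.3785)
After 7 (propagate distance d=21 (to screen)): x=45528/4625 (≈9.8439) theta=3501/9250 (≈0.3785)
|theta_initial|=0.3000 |theta_final|=3501/9250 (≈0.3785) -> increased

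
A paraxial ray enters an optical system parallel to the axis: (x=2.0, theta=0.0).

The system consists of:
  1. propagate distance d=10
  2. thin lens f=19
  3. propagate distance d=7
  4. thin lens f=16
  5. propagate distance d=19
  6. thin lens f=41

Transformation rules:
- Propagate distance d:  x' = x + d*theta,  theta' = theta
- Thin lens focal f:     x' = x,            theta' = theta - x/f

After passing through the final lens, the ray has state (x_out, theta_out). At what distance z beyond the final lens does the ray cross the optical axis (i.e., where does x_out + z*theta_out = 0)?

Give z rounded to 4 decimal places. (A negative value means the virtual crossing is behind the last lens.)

Initial: x=2.0000 theta=0.0000
After 1 (propagate distance d=10): x=2.0000 theta=0.0000
After 2 (thin lens f=19): x=2.0000 theta=-2/19 (≈-0.1053)
After 3 (propagate distance d=7): x=24/19 (≈1.2632) theta=-2/19 (≈-0.1053)
After 4 (thin lens f=16): x=24/19 (≈1.2632) theta=-7/38 (≈-0.1842)
After 5 (propagate distance d=19): x=-85/38 (≈-2.2368) theta=-7/38 (≈-0.1842)
After 6 (thin lens f=41): x=-85/38 (≈-2.2368) theta=-101/779 (≈-0.1297)
z_focus = -x_out/theta_out = -(-85/38)/(-101/779) = -3485/202 ≈ -17.2525
Rounded to 4 decimal places: z = -17.2525

Answer: -17.2525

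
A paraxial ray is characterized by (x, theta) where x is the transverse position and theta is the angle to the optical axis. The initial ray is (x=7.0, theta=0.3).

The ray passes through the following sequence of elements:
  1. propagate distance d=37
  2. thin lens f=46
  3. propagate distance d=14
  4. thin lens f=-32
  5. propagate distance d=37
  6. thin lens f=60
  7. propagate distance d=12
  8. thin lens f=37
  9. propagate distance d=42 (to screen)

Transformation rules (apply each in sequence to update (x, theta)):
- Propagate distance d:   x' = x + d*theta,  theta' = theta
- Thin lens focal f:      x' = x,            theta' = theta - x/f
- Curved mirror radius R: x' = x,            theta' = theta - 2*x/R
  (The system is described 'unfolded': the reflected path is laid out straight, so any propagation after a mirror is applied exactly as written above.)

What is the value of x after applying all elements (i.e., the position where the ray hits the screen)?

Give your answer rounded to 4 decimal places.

Initial: x=7.0000 theta=0.3000
After 1 (propagate distance d=37): x=18.1000 theta=0.3000
After 2 (thin lens f=46): x=18.1000 theta=-43/460 (≈-0.0935)
After 3 (propagate distance d=14): x=1931/115 (≈16.7913) theta=-43/460 (≈-0.0935)
After 4 (thin lens f=-32): x=1931/115 (≈16.7913) theta=69/160 (≈0.4313)
After 5 (propagate distance d=37): x=120511/3680 (≈32.7476) theta=69/160 (≈0.4313)
After 6 (thin lens f=60): x=120511/3680 (≈32.7476) theta=-25291/220800 (≈-0.1145)
After 7 (propagate distance d=12): x=36079/1150 (≈31.3730) theta=-25291/220800 (≈-0.1145)
After 8 (thin lens f=37): x=36079/1150 (≈31.3730) theta=-1572587/1633920 (≈-0.9625)
After 9 (propagate distance d=42 (to screen)): x=-535783/59200 (≈-9.0504) theta=-1572587/1633920 (≈-0.9625)
Rounded to 4 decimal places: x = -9.0504

Answer: -9.0504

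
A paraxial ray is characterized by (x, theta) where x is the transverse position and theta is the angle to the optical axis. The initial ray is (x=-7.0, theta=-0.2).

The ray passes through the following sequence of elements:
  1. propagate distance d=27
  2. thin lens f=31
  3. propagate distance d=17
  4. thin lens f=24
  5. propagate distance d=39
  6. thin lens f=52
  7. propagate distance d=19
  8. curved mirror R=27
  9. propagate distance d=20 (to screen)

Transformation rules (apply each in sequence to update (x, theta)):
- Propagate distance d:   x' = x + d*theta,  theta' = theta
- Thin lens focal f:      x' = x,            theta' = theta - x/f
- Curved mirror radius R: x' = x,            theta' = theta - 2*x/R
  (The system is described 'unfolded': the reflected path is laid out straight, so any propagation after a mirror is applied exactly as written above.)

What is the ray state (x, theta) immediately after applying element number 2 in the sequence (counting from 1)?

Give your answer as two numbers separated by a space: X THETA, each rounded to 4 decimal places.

Initial: x=-7.0000 theta=-0.2000
After 1 (propagate distance d=27): x=-12.4000 theta=-0.2000
After 2 (thin lens f=31): x=-12.4000 theta=0.2000
Rounded to 4 decimal places: x = -12.4000, theta = 0.2000

Answer: -12.4000 0.2000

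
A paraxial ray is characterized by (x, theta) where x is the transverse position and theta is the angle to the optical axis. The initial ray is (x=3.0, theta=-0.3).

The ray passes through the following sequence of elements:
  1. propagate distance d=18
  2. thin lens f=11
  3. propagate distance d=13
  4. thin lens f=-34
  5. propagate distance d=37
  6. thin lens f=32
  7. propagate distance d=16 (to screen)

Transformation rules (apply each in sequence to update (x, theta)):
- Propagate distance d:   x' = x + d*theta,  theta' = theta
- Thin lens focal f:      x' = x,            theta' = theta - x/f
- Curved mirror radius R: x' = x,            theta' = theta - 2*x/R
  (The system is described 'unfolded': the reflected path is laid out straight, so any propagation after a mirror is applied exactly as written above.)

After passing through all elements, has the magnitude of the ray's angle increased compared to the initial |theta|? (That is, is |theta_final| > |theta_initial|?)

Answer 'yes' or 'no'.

Answer: no

Derivation:
Initial: x=3.0000 theta=-0.3000
After 1 (propagate distance d=18): x=-2.4000 theta=-0.3000
After 2 (thin lens f=11): x=-2.4000 theta=-9/110 (≈-0.0818)
After 3 (propagate distance d=13): x=-381/110 (≈-3.4636) theta=-9/110 (≈-0.0818)
After 4 (thin lens f=-34): x=-381/110 (≈-3.4636) theta=-687/3740 (≈-0.1837)
After 5 (propagate distance d=37): x=-38373/3740 (≈-10.2602) theta=-687/3740 (≈-0.1837)
After 6 (thin lens f=32): x=-38373/3740 (≈-10.2602) theta=16389/119680 (≈0.1369)
After 7 (propagate distance d=16 (to screen)): x=-5487/680 (≈-8.0691) theta=16389/119680 (≈0.1369)
|theta_initial|=0.3000 |theta_final|=16389/119680 (≈0.1369) -> not increased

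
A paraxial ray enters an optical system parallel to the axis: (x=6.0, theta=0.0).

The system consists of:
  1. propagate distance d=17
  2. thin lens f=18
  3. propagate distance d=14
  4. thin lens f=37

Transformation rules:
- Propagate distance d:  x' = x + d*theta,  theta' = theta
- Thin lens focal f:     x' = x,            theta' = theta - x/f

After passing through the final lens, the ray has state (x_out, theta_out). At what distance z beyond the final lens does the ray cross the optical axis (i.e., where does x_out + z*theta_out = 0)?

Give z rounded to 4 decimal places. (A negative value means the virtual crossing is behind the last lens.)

Answer: 3.6098

Derivation:
Initial: x=6.0000 theta=0.0000
After 1 (propagate distance d=17): x=6.0000 theta=0.0000
After 2 (thin lens f=18): x=6.0000 theta=-1/3 (≈-0.3333)
After 3 (propagate distance d=14): x=4/3 (≈1.3333) theta=-1/3 (≈-0.3333)
After 4 (thin lens f=37): x=4/3 (≈1.3333) theta=-41/111 (≈-0.3694)
z_focus = -x_out/theta_out = -(4/3)/(-41/111) = 148/41 ≈ 3.6098
Rounded to 4 decimal places: z = 3.6098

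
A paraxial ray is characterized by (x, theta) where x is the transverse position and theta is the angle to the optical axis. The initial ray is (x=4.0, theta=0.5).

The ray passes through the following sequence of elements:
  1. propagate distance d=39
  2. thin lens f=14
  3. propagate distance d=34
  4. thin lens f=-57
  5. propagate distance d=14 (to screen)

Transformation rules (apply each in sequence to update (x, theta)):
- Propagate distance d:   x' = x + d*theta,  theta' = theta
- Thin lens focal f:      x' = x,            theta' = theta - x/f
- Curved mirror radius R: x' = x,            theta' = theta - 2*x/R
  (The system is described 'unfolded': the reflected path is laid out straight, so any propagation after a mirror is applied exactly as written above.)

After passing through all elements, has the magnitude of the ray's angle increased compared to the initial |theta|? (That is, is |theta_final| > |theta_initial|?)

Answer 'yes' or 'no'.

Answer: yes

Derivation:
Initial: x=4.0000 theta=0.5000
After 1 (propagate distance d=39): x=23.5000 theta=0.5000
After 2 (thin lens f=14): x=23.5000 theta=-33/28 (≈-1.1786)
After 3 (propagate distance d=34): x=-116/7 (≈-16.5714) theta=-33/28 (≈-1.1786)
After 4 (thin lens f=-57): x=-116/7 (≈-16.5714) theta=-335/228 (≈-1.4693)
After 5 (propagate distance d=14 (to screen)): x=-29639/798 (≈-37.1416) theta=-335/228 (≈-1.4693)
|theta_initial|=0.5000 |theta_final|=335/228 (≈1.4693) -> increased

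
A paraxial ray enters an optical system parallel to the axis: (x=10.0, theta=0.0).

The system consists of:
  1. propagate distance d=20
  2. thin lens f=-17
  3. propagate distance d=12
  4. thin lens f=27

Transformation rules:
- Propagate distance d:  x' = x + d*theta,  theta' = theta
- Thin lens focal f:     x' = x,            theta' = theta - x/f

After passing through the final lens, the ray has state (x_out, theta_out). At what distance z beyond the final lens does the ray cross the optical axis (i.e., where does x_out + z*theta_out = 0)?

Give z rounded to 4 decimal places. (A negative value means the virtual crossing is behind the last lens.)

Initial: x=10.0000 theta=0.0000
After 1 (propagate distance d=20): x=10.0000 theta=0.0000
After 2 (thin lens f=-17): x=10.0000 theta=10/17 (≈0.5882)
After 3 (propagate distance d=12): x=290/17 (≈17.0588) theta=10/17 (≈0.5882)
After 4 (thin lens f=27): x=290/17 (≈17.0588) theta=-20/459 (≈-0.0436)
z_focus = -x_out/theta_out = -(290/17)/(-20/459) = 391.5000
Rounded to 4 decimal places: z = 391.5000

Answer: 391.5000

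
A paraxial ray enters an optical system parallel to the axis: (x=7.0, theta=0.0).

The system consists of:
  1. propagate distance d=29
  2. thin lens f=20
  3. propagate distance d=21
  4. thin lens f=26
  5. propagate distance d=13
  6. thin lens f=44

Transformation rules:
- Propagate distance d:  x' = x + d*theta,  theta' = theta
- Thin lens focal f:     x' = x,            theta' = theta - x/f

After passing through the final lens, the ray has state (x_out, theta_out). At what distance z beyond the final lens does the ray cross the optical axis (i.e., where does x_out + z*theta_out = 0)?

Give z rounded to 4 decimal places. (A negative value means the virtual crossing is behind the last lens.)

Answer: -20.6195

Derivation:
Initial: x=7.0000 theta=0.0000
After 1 (propagate distance d=29): x=7.0000 theta=0.0000
After 2 (thin lens f=20): x=7.0000 theta=-0.3500
After 3 (propagate distance d=21): x=-0.3500 theta=-0.3500
After 4 (thin lens f=26): x=-0.3500 theta=-35/104 (≈-0.3365)
After 5 (propagate distance d=13): x=-4.7250 theta=-35/104 (≈-0.3365)
After 6 (thin lens f=44): x=-4.7250 theta=-5243/22880 (≈-0.2292)
z_focus = -x_out/theta_out = -(-4.7250)/(-5243/22880) = -15444/749 ≈ -20.6195
Rounded to 4 decimal places: z = -20.6195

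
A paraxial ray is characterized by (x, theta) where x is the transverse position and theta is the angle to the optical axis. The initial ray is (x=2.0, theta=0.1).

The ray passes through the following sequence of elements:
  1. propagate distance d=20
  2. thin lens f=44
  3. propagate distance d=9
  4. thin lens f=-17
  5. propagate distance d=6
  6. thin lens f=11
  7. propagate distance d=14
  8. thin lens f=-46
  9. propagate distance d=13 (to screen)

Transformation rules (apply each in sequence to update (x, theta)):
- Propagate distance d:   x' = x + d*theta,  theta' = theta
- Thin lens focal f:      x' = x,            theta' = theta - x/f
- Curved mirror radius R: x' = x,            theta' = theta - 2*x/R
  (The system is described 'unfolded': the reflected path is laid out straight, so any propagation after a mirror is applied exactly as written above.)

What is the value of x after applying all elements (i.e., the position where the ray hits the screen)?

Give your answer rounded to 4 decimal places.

Initial: x=2.0000 theta=0.1000
After 1 (propagate distance d=20): x=4.0000 theta=0.1000
After 2 (thin lens f=44): x=4.0000 theta=1/110 (≈0.0091)
After 3 (propagate distance d=9): x=449/110 (≈4.0818) theta=1/110 (≈0.0091)
After 4 (thin lens f=-17): x=449/110 (≈4.0818) theta=233/935 (≈0.2492)
After 5 (propagate distance d=6): x=10429/1870 (≈5.5770) theta=233/935 (≈0.2492)
After 6 (thin lens f=11): x=10429/1870 (≈5.5770) theta=-5303/20570 (≈-0.2578)
After 7 (propagate distance d=14): x=2381/1210 (≈1.9678) theta=-5303/20570 (≈-0.2578)
After 8 (thin lens f=-46): x=2381/1210 (≈1.9678) theta=-203461/946220 (≈-0.2150)
After 9 (propagate distance d=13 (to screen)): x=-783051/946220 (≈-0.8276) theta=-203461/946220 (≈-0.2150)
Rounded to 4 decimal places: x = -0.8276

Answer: -0.8276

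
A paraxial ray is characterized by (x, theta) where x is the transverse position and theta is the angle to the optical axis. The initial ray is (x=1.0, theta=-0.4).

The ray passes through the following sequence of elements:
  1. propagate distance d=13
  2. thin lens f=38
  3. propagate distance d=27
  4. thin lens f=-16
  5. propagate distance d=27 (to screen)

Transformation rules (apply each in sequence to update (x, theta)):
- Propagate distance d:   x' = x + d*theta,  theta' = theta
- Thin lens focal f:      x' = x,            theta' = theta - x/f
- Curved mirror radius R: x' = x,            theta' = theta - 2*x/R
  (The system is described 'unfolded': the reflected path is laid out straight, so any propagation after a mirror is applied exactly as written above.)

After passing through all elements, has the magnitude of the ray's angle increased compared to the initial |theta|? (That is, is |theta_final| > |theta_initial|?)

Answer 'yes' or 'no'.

Initial: x=1.0000 theta=-0.4000
After 1 (propagate distance d=13): x=-4.2000 theta=-0.4000
After 2 (thin lens f=38): x=-4.2000 theta=-11/38 (≈-0.2895)
After 3 (propagate distance d=27): x=-2283/190 (≈-12.0158) theta=-11/38 (≈-0.2895)
After 4 (thin lens f=-16): x=-2283/190 (≈-12.0158) theta=-3163/3040 (≈-1.0405)
After 5 (propagate distance d=27 (to screen)): x=-121929/3040 (≈-40.1082) theta=-3163/3040 (≈-1.0405)
|theta_initial|=0.4000 |theta_final|=3163/3040 (≈1.0405) -> increased

Answer: yes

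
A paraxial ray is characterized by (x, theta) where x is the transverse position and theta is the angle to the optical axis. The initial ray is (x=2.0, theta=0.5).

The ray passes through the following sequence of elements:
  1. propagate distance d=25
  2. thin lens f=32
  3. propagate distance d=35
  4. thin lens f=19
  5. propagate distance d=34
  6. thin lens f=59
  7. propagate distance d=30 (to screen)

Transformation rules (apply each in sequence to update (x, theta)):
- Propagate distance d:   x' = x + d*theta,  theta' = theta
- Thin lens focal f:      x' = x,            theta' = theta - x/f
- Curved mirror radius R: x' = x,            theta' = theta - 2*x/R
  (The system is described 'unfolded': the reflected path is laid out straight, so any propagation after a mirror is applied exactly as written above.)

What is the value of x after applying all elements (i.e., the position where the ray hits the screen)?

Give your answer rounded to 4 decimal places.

Answer: -29.5589

Derivation:
Initial: x=2.0000 theta=0.5000
After 1 (propagate distance d=25): x=14.5000 theta=0.5000
After 2 (thin lens f=32): x=14.5000 theta=3/64 (≈0.0469)
After 3 (propagate distance d=35): x=1033/64 (≈16.1406) theta=3/64 (≈0.0469)
After 4 (thin lens f=19): x=1033/64 (≈16.1406) theta=-61/76 (≈-0.8026)
After 5 (propagate distance d=34): x=-13557/1216 (≈-11.1488) theta=-61/76 (≈-0.8026)
After 6 (thin lens f=59): x=-13557/1216 (≈-11.1488) theta=-44027/71744 (≈-0.6137)
After 7 (propagate distance d=30 (to screen)): x=-2120673/71744 (≈-29.5589) theta=-44027/71744 (≈-0.6137)
Rounded to 4 decimal places: x = -29.5589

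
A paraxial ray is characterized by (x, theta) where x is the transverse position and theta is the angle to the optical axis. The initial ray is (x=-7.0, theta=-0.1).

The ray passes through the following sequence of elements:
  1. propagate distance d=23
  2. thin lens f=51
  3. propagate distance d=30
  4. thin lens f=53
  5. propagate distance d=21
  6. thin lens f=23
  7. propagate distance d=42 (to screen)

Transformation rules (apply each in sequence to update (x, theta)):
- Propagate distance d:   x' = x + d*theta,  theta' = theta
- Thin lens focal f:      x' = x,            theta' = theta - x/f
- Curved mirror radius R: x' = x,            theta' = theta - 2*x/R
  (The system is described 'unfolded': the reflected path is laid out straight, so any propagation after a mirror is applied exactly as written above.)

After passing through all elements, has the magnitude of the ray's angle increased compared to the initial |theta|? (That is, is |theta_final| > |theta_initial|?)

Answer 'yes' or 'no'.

Answer: yes

Derivation:
Initial: x=-7.0000 theta=-0.1000
After 1 (propagate distance d=23): x=-9.3000 theta=-0.1000
After 2 (thin lens f=51): x=-9.3000 theta=7/85 (≈0.0824)
After 3 (propagate distance d=30): x=-1161/170 (≈-6.8294) theta=7/85 (≈0.0824)
After 4 (thin lens f=53): x=-1161/170 (≈-6.8294) theta=1903/9010 (≈0.2112)
After 5 (propagate distance d=21): x=-2157/901 (≈-2.3940) theta=1903/9010 (≈0.2112)
After 6 (thin lens f=23): x=-2157/901 (≈-2.3940) theta=65339/207230 (≈0.3153)
After 7 (propagate distance d=42 (to screen)): x=1124064/103615 (≈10.8485) theta=65339/207230 (≈0.3153)
|theta_initial|=0.1000 |theta_final|=65339/207230 (≈0.3153) -> increased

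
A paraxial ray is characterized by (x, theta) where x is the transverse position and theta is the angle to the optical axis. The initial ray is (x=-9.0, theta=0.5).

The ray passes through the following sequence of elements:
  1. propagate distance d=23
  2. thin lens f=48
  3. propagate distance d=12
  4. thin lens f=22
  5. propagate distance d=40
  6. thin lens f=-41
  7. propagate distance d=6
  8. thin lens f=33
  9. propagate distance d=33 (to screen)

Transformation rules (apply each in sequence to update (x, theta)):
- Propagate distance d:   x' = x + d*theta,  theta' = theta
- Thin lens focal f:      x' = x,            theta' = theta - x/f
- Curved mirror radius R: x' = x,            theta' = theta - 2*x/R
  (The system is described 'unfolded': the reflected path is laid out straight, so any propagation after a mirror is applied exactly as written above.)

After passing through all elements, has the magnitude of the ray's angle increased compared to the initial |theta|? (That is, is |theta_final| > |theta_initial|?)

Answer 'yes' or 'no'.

Answer: no

Derivation:
Initial: x=-9.0000 theta=0.5000
After 1 (propagate distance d=23): x=2.5000 theta=0.5000
After 2 (thin lens f=48): x=2.5000 theta=43/96 (≈0.4479)
After 3 (propagate distance d=12): x=7.8750 theta=43/96 (≈0.4479)
After 4 (thin lens f=22): x=7.8750 theta=95/1056 (≈0.0900)
After 5 (propagate distance d=40): x=3029/264 (≈11.4735) theta=95/1056 (≈0.0900)
After 6 (thin lens f=-41): x=3029/264 (≈11.4735) theta=5337/14432 (≈0.3698)
After 7 (propagate distance d=6): x=296411/21648 (≈13.6923) theta=5337/14432 (≈0.3698)
After 8 (thin lens f=33): x=296411/21648 (≈13.6923) theta=-64459/1428768 (≈-0.0451)
After 9 (propagate distance d=33 (to screen)): x=16011/1312 (≈12.2035) theta=-64459/1428768 (≈-0.0451)
|theta_initial|=0.5000 |theta_final|=64459/1428768 (≈0.0451) -> not increased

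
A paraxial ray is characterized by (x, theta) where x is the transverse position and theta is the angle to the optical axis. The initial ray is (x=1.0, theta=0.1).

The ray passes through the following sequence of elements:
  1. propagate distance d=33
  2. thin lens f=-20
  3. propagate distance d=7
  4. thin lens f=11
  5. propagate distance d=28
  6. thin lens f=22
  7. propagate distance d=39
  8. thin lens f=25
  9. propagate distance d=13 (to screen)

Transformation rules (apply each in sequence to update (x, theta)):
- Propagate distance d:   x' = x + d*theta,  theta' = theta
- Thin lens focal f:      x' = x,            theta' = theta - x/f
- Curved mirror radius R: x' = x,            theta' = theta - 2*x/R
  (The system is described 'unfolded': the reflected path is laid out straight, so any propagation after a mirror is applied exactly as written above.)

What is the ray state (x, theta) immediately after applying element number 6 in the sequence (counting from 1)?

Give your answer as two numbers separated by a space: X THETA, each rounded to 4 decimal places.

Initial: x=1.0000 theta=0.1000
After 1 (propagate distance d=33): x=4.3000 theta=0.1000
After 2 (thin lens f=-20): x=4.3000 theta=0.3150
After 3 (propagate distance d=7): x=6.5050 theta=0.3150
After 4 (thin lens f=11): x=6.5050 theta=-76/275 (≈-0.2764)
After 5 (propagate distance d=28): x=-2713/2200 (≈-1.2332) theta=-76/275 (≈-0.2764)
After 6 (thin lens f=22): x=-2713/2200 (≈-1.2332) theta=-10663/48400 (≈-0.2203)
Rounded to 4 decimal places: x = -1.2332, theta = -0.2203

Answer: -1.2332 -0.2203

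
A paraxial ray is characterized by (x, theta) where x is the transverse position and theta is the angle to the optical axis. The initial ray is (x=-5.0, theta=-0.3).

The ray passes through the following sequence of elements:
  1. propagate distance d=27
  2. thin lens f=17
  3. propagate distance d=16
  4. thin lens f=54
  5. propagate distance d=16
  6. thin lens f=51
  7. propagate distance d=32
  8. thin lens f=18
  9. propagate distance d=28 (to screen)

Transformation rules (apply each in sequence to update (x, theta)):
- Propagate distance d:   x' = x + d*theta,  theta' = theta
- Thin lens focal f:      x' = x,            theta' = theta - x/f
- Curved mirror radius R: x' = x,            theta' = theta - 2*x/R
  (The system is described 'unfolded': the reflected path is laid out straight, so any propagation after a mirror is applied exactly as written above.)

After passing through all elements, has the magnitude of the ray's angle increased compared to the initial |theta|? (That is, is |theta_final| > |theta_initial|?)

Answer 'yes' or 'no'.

Initial: x=-5.0000 theta=-0.3000
After 1 (propagate distance d=27): x=-13.1000 theta=-0.3000
After 2 (thin lens f=17): x=-13.1000 theta=8/17 (≈0.4706)
After 3 (propagate distance d=16): x=-947/170 (≈-5.5706) theta=8/17 (≈0.4706)
After 4 (thin lens f=54): x=-947/170 (≈-5.5706) theta=5267/9180 (≈0.5737)
After 5 (propagate distance d=16): x=16567/4590 (≈3.6094) theta=5267/9180 (≈0.5737)
After 6 (thin lens f=51): x=16567/4590 (≈3.6094) theta=235483/468180 (≈0.5030)
After 7 (propagate distance d=32): x=922529/46818 (≈19.7046) theta=235483/468180 (≈0.5030)
After 8 (thin lens f=18): x=922529/46818 (≈19.7046) theta=-1246649/2106810 (≈-0.5917)
After 9 (propagate distance d=28 (to screen)): x=6607633/2106810 (≈3.1363) theta=-1246649/2106810 (≈-0.5917)
|theta_initial|=0.3000 |theta_final|=1246649/2106810 (≈0.5917) -> increased

Answer: yes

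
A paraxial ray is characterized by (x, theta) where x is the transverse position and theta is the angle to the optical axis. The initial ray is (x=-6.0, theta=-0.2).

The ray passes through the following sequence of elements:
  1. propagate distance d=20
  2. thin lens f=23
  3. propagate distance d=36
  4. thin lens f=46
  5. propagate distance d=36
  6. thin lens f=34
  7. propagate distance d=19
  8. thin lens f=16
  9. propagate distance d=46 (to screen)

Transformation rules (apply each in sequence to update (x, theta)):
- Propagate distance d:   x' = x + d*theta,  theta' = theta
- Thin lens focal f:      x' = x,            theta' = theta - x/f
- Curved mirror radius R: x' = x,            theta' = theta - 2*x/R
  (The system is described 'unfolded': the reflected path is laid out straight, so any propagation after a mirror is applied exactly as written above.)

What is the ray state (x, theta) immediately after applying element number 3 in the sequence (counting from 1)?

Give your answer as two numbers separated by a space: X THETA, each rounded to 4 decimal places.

Answer: -1.5478 0.2348

Derivation:
Initial: x=-6.0000 theta=-0.2000
After 1 (propagate distance d=20): x=-10.0000 theta=-0.2000
After 2 (thin lens f=23): x=-10.0000 theta=27/115 (≈0.2348)
After 3 (propagate distance d=36): x=-178/115 (≈-1.5478) theta=27/115 (≈0.2348)
Rounded to 4 decimal places: x = -1.5478, theta = 0.2348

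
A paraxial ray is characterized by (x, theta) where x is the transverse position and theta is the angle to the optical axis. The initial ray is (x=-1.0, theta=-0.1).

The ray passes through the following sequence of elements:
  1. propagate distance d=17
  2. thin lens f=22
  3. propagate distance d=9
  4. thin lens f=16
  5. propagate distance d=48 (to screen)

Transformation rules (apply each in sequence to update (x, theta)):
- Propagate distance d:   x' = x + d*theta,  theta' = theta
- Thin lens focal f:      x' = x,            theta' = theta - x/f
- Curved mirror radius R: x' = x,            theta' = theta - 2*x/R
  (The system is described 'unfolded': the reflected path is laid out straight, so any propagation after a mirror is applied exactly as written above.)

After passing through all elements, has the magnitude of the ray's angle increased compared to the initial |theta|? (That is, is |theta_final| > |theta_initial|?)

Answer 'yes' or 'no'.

Initial: x=-1.0000 theta=-0.1000
After 1 (propagate distance d=17): x=-2.7000 theta=-0.1000
After 2 (thin lens f=22): x=-2.7000 theta=1/44 (≈0.0227)
After 3 (propagate distance d=9): x=-549/220 (≈-2.4955) theta=1/44 (≈0.0227)
After 4 (thin lens f=16): x=-549/220 (≈-2.4955) theta=629/3520 (≈0.1787)
After 5 (propagate distance d=48 (to screen)): x=669/110 (≈6.0818) theta=629/3520 (≈0.1787)
|theta_initial|=0.1000 |theta_final|=629/3520 (≈0.1787) -> increased

Answer: yes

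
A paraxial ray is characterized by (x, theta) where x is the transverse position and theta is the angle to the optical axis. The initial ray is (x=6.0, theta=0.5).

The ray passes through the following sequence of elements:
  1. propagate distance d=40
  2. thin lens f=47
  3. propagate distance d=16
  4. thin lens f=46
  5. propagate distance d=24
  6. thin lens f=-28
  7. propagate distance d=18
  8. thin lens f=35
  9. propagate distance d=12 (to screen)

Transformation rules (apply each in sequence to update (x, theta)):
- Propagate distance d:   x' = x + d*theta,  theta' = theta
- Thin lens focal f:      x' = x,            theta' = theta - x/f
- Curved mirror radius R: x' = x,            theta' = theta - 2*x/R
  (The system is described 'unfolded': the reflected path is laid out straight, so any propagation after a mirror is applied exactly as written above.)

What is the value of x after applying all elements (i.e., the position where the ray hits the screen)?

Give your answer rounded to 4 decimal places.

Initial: x=6.0000 theta=0.5000
After 1 (propagate distance d=40): x=26.0000 theta=0.5000
After 2 (thin lens f=47): x=26.0000 theta=-5/94 (≈-0.0532)
After 3 (propagate distance d=16): x=1182/47 (≈25.1489) theta=-5/94 (≈-0.0532)
After 4 (thin lens f=46): x=1182/47 (≈25.1489) theta=-1297/2162 (≈-0.5999)
After 5 (propagate distance d=24): x=11622/1081 (≈10.7512) theta=-1297/2162 (≈-0.5999)
After 6 (thin lens f=-28): x=11622/1081 (≈10.7512) theta=-1634/7567 (≈-0.2159)
After 7 (propagate distance d=18): x=51942/7567 (≈6.8643) theta=-1634/7567 (≈-0.2159)
After 8 (thin lens f=35): x=51942/7567 (≈6.8643) theta=-109132/264845 (≈-0.4121)
After 9 (propagate distance d=12 (to screen)): x=508386/264845 (≈1.9196) theta=-109132/264845 (≈-0.4121)
Rounded to 4 decimal places: x = 1.9196

Answer: 1.9196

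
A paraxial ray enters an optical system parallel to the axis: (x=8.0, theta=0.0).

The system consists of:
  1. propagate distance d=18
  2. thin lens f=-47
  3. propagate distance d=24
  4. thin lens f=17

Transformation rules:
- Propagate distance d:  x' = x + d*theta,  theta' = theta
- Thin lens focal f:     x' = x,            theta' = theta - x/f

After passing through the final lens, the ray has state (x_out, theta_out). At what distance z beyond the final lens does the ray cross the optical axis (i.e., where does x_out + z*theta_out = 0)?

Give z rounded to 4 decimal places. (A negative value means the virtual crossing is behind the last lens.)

Initial: x=8.0000 theta=0.0000
After 1 (propagate distance d=18): x=8.0000 theta=0.0000
After 2 (thin lens f=-47): x=8.0000 theta=8/47 (≈0.1702)
After 3 (propagate distance d=24): x=568/47 (≈12.0851) theta=8/47 (≈0.1702)
After 4 (thin lens f=17): x=568/47 (≈12.0851) theta=-432/799 (≈-0.5407)
z_focus = -x_out/theta_out = -(568/47)/(-432/799) = 1207/54 ≈ 22.3519
Rounded to 4 decimal places: z = 22.3519

Answer: 22.3519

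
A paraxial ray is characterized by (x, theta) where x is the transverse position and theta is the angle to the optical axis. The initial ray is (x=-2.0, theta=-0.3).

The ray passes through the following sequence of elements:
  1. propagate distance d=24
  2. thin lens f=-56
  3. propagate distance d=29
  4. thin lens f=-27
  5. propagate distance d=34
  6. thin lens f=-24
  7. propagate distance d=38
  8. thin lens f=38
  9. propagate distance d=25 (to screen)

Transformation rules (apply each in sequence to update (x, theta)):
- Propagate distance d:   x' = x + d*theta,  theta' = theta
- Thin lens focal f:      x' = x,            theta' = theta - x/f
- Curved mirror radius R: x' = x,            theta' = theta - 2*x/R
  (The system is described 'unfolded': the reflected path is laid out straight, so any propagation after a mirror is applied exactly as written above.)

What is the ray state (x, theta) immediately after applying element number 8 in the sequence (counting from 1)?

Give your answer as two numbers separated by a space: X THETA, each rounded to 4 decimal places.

Answer: -222.5988 1.7629

Derivation:
Initial: x=-2.0000 theta=-0.3000
After 1 (propagate distance d=24): x=-9.2000 theta=-0.3000
After 2 (thin lens f=-56): x=-9.2000 theta=-13/28 (≈-0.4643)
After 3 (propagate distance d=29): x=-3173/140 (≈-22.6643) theta=-13/28 (≈-0.4643)
After 4 (thin lens f=-27): x=-3173/140 (≈-22.6643) theta=-176/135 (≈-1.3037)
After 5 (propagate distance d=34): x=-253223/3780 (≈-66.9902) theta=-176/135 (≈-1.3037)
After 6 (thin lens f=-24): x=-253223/3780 (≈-66.9902) theta=-74299/18144 (≈-4.0950)
After 7 (propagate distance d=38): x=-10097081/45360 (≈-222.5988) theta=-74299/18144 (≈-4.0950)
After 8 (thin lens f=38): x=-10097081/45360 (≈-222.5988) theta=253223/143640 (≈1.7629)
Rounded to 4 decimal places: x = -222.5988, theta = 1.7629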